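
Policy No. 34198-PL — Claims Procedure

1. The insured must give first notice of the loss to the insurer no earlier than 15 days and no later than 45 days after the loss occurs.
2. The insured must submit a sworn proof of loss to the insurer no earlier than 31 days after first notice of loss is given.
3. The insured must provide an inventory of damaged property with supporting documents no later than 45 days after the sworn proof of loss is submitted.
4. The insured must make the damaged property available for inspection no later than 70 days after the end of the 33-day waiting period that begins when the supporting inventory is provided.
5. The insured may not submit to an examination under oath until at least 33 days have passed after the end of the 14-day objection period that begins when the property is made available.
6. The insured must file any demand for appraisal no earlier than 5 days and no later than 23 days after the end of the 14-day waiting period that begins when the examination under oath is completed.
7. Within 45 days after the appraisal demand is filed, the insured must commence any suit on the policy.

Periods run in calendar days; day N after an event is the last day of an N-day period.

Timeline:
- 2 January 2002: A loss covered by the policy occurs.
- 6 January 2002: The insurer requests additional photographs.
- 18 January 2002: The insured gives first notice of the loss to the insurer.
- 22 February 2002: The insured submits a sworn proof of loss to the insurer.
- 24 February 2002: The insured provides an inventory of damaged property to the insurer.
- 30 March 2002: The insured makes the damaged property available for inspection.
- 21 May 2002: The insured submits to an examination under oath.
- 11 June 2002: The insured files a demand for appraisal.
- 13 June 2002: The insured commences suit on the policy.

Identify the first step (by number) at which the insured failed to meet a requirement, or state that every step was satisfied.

None — every step was satisfied

(1) the permitted window runs from 2 January 2002 + 15 = 17 January 2002 to 2 January 2002 + 45 = 16 February 2002; done 18 January 2002 — within the window.
(2) permitted from 18 January 2002 + 31 days = 18 February 2002 onward; done 22 February 2002 — permitted.
(3) due by 22 February 2002 + 45 days = 8 April 2002; completed 24 February 2002, before the deadline.
(4) due by 29 March 2002 + 70 days = 7 June 2002; done 30 March 2002 — timely.
(5) permitted from 13 April 2002 + 33 days = 16 May 2002 onward; done 21 May 2002, after the minimum wait.
(6) the permitted window runs from 4 June 2002 + 5 = 9 June 2002 to 4 June 2002 + 23 = 27 June 2002; done 11 June 2002 — within the window.
(7) due by 11 June 2002 + 45 days = 26 July 2002; completed 13 June 2002, before the deadline.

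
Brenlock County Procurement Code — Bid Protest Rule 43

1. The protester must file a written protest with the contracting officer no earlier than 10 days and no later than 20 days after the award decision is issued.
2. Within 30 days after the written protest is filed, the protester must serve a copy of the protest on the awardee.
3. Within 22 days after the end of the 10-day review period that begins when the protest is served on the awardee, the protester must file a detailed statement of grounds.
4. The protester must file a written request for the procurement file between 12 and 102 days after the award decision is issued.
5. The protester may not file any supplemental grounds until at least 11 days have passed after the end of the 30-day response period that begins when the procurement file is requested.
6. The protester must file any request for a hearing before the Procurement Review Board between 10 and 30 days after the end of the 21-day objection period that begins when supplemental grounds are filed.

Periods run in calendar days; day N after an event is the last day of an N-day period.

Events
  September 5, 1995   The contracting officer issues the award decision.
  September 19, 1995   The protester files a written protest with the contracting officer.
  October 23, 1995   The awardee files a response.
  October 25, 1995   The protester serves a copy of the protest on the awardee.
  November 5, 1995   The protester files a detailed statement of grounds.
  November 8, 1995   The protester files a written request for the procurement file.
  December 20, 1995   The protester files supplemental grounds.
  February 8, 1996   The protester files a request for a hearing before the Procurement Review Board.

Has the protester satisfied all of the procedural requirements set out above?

(1) the permitted window runs from September 5, 1995 + 10 = September 15, 1995 to September 5, 1995 + 20 = September 25, 1995; done September 19, 1995, which is between those dates.
(2) due by September 19, 1995 + 30 days = October 19, 1995; October 25, 1995 misses that deadline by 6 days.
The analysis stops there.

No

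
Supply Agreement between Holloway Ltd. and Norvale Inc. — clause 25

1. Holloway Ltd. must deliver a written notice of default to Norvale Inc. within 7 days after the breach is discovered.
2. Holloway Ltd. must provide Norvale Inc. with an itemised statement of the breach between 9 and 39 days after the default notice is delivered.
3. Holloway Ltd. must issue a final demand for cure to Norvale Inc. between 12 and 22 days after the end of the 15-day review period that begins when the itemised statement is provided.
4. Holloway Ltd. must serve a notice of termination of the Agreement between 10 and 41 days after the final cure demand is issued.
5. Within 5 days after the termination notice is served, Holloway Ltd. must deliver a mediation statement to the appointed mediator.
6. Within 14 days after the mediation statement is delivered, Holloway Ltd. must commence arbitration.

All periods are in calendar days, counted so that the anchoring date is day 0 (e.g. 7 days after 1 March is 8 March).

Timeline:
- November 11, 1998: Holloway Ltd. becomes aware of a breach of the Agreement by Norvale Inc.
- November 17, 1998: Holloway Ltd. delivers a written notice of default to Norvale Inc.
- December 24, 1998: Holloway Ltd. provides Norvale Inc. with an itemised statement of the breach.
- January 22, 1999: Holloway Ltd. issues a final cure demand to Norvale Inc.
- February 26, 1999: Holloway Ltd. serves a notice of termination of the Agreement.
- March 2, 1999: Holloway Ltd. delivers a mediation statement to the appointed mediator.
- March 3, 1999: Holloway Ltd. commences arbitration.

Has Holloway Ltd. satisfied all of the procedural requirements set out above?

Step 1 — counting 7 days from November 11, 1998 (when the breach is discovered) gives a deadline of November 18, 1998; done November 17, 1998 — timely.
Step 2 — 9 and 39 days from November 17, 1998 (when the default notice is delivered) are November 26, 1998 and December 26, 1998 respectively; done December 24, 1998, which is between those dates.
Step 3 — 12 and 22 days from January 8, 1999 (end of the 15-day review period, which began when the itemised statement is provided on December 24, 1998) are January 20, 1999 and January 30, 1999 respectively; done January 22, 1999 — within the window.
Step 4 — 10 and 41 days from January 22, 1999 (when the final cure demand is issued) are February 1, 1999 and March 4, 1999 respectively; done February 26, 1999 — within the window.
Step 5 — counting 5 days from February 26, 1999 (when the termination notice is served) gives a deadline of March 3, 1999; completed March 2, 1999, before the deadline.
Step 6 — counting 14 days from March 2, 1999 (when the mediation statement is delivered) gives a deadline of March 16, 1999; March 3, 1999 is within that limit.

Yes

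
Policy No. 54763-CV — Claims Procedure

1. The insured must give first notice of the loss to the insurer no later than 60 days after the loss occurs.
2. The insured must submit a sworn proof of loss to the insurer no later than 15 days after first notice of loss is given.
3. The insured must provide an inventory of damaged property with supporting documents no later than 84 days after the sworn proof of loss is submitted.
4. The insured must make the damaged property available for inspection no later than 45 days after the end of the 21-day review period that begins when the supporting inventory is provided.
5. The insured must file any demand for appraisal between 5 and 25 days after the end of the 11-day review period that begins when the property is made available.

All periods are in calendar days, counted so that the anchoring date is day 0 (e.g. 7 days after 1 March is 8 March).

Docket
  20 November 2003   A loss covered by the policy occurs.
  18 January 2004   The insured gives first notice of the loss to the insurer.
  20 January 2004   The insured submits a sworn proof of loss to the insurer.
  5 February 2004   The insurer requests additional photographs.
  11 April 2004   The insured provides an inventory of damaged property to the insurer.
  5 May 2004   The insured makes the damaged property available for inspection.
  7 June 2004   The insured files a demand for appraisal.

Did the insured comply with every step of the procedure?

Step 1 — counting 60 days from 20 November 2003 (when the loss occurs) gives a deadline of 19 January 2004; done 18 January 2004 — timely.
Step 2 — counting 15 days from 18 January 2004 (when first notice of loss is given) gives a deadline of 2 February 2004; done 20 January 2004 — timely.
Step 3 — counting 84 days from 20 January 2004 (when the sworn proof of loss is submitted) gives a deadline of 13 April 2004; completed 11 April 2004, before the deadline.
Step 4 — counting 45 days from 2 May 2004 (end of the 21-day review period, which began when the supporting inventory is provided on 11 April 2004) gives a deadline of 16 June 2004; completed 5 May 2004, before the deadline.
Step 5 — 5 and 25 days from 16 May 2004 (end of the 11-day review period, which began when the property is made available on 5 May 2004) are 21 May 2004 and 10 June 2004 respectively; done 7 June 2004 — within the window.

Yes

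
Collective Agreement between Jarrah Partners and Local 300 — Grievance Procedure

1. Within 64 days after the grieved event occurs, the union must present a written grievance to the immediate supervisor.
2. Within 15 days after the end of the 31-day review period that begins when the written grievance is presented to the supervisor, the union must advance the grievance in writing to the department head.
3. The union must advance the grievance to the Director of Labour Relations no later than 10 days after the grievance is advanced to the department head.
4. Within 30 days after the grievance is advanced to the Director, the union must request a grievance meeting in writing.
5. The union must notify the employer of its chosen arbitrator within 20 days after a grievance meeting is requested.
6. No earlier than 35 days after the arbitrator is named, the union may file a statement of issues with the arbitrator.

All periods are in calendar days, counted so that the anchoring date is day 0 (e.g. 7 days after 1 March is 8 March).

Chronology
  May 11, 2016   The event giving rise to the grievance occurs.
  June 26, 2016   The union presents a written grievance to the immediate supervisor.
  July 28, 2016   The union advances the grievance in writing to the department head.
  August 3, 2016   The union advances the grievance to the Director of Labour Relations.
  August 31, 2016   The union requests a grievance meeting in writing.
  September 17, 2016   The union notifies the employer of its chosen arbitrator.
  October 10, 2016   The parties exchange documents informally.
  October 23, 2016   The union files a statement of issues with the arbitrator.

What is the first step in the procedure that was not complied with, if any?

None — every step was satisfied

Step 1 — counting 64 days from May 11, 2016 (when the grieved event occurs) gives a deadline of July 14, 2016; June 26, 2016 is within that limit.
Step 2 — counting 15 days from July 27, 2016 (end of the 31-day review period, which began when the written grievance is presented to the supervisor on June 26, 2016) gives a deadline of August 11, 2016; completed July 28, 2016, before the deadline.
Step 3 — counting 10 days from July 28, 2016 (when the grievance is advanced to the department head) gives a deadline of August 7, 2016; August 3, 2016 is within that limit.
Step 4 — counting 30 days from August 3, 2016 (when the grievance is advanced to the Director) gives a deadline of September 2, 2016; done August 31, 2016 — timely.
Step 5 — counting 20 days from August 31, 2016 (when a grievance meeting is requested) gives a deadline of September 20, 2016; September 17, 2016 is within that limit.
Step 6 — must wait 35 days from September 17, 2016 (when the arbitrator is named), so not before October 22, 2016; done October 23, 2016 — permitted.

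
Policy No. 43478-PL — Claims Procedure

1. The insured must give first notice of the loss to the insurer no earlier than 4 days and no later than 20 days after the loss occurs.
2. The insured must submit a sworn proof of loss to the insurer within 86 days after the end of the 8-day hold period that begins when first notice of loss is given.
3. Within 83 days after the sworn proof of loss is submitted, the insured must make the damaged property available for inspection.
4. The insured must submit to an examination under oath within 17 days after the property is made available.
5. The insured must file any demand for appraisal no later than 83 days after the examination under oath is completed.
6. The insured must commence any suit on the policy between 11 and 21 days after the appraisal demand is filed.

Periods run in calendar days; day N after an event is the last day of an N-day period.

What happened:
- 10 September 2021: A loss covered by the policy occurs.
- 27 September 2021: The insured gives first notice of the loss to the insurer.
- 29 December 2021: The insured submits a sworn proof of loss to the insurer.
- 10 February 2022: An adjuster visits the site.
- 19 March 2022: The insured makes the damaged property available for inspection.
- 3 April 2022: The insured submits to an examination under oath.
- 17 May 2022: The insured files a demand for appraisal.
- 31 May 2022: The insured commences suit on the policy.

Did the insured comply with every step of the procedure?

(1) the permitted window runs from 10 September 2021 + 4 = 14 September 2021 to 10 September 2021 + 20 = 30 September 2021; done 27 September 2021, which is between those dates.
(2) due by 5 October 2021 + 86 days = 30 December 2021; done 29 December 2021 — timely.
(3) due by 29 December 2021 + 83 days = 22 March 2022; 19 March 2022 is within that limit.
(4) due by 19 March 2022 + 17 days = 5 April 2022; completed 3 April 2022, before the deadline.
(5) due by 3 April 2022 + 83 days = 25 June 2022; done 17 May 2022 — timely.
(6) the permitted window runs from 17 May 2022 + 11 = 28 May 2022 to 17 May 2022 + 21 = 7 June 2022; done 31 May 2022 — within the window.

Yes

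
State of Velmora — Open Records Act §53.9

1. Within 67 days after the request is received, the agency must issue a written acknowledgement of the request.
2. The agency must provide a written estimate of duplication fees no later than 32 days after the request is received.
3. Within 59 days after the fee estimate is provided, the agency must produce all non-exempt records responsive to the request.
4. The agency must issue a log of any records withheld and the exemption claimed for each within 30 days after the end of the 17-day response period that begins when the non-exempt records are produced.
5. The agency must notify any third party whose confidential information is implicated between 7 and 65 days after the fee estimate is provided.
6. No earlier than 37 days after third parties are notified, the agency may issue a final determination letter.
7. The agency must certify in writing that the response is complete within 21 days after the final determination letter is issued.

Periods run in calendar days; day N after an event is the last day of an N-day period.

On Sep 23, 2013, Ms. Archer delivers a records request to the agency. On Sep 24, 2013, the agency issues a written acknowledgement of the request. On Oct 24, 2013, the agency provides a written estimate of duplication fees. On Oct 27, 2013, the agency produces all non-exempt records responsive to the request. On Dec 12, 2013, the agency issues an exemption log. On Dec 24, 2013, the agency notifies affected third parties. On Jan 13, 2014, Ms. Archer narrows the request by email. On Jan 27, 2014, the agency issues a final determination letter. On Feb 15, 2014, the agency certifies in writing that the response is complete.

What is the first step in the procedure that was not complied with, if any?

Step 6

Step 1 — counting 67 days from Sep 23, 2013 (when the request is received) gives a deadline of Nov 29, 2013; Sep 24, 2013 is within that limit.
Step 2 — counting 32 days from Sep 23, 2013 (when the request is received) gives a deadline of Oct 25, 2013; completed Oct 24, 2013, before the deadline.
Step 3 — counting 59 days from Oct 24, 2013 (when the fee estimate is provided) gives a deadline of Dec 22, 2013; done Oct 27, 2013 — timely.
Step 4 — counting 30 days from Nov 13, 2013 (end of the 17-day response period, which began when the non-exempt records are produced on Oct 27, 2013) gives a deadline of Dec 13, 2013; Dec 12, 2013 is within that limit.
Step 5 — 7 and 65 days from Oct 24, 2013 (when the fee estimate is provided) are Oct 31, 2013 and Dec 28, 2013 respectively; done Dec 24, 2013, which is between those dates.
Step 6 — must wait 37 days from Dec 24, 2013 (when third parties are notified), so not before Jan 30, 2014; done Jan 27, 2014 — 3 days too early.
The procedure was therefore not followed at step 6.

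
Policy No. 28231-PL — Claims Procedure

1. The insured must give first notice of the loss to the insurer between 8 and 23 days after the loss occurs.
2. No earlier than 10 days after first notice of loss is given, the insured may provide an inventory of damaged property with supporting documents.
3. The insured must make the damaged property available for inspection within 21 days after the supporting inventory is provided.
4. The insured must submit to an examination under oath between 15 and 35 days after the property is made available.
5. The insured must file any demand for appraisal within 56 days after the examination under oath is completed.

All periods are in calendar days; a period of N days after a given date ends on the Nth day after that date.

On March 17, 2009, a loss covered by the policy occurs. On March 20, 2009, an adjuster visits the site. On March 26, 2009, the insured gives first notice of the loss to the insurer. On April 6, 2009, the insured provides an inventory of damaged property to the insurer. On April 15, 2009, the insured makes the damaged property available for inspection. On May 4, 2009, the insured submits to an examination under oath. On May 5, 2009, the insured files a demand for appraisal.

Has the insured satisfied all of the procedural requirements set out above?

(1) the permitted window runs from March 17, 2009 + 8 = March 25, 2009 to March 17, 2009 + 23 = April 9, 2009; done March 26, 2009 — within the window.
(2) permitted from March 26, 2009 + 10 days = April 5, 2009 onward; April 6, 2009 is on or after that date.
(3) due by April 6, 2009 + 21 days = April 27, 2009; completed April 15, 2009, before the deadline.
(4) the permitted window runs from April 15, 2009 + 15 = April 30, 2009 to April 15, 2009 + 35 = May 20, 2009; May 4, 2009 falls inside that range.
(5) due by May 4, 2009 + 56 days = June 29, 2009; May 5, 2009 is within that limit.

Yes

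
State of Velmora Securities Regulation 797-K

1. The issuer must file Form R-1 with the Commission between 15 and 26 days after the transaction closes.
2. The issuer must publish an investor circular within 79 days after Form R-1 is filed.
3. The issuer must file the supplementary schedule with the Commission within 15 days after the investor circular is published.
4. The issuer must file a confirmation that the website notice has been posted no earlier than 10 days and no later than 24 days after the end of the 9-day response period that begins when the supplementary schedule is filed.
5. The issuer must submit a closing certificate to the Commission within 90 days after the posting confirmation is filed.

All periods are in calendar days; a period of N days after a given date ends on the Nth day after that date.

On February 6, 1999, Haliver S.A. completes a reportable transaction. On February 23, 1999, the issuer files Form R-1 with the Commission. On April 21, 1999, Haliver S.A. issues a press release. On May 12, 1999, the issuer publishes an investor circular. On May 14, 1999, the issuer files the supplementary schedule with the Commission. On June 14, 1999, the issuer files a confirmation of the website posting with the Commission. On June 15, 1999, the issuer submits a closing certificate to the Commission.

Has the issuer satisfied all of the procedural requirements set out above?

Yes

Step 1: the window is 15–26 days after February 6, 1999 (when the transaction closes), so February 21, 1999 through March 4, 1999; done February 23, 1999, which is between those dates.
Step 2: 79 days after February 23, 1999 (when Form R-1 is filed) is May 13, 1999; completed May 12, 1999, before the deadline.
Step 3: 15 days after May 12, 1999 (when the investor circular is published) is May 27, 1999; done May 14, 1999 — timely.
Step 4: the window is 10–24 days after May 23, 1999 (end of the 9-day response period, which began when the supplementary schedule is filed on May 14, 1999), so June 2, 1999 through June 16, 1999; June 14, 1999 falls inside that range.
Step 5: 90 days after June 14, 1999 (when the posting confirmation is filed) is September 12, 1999; June 15, 1999 is within that limit.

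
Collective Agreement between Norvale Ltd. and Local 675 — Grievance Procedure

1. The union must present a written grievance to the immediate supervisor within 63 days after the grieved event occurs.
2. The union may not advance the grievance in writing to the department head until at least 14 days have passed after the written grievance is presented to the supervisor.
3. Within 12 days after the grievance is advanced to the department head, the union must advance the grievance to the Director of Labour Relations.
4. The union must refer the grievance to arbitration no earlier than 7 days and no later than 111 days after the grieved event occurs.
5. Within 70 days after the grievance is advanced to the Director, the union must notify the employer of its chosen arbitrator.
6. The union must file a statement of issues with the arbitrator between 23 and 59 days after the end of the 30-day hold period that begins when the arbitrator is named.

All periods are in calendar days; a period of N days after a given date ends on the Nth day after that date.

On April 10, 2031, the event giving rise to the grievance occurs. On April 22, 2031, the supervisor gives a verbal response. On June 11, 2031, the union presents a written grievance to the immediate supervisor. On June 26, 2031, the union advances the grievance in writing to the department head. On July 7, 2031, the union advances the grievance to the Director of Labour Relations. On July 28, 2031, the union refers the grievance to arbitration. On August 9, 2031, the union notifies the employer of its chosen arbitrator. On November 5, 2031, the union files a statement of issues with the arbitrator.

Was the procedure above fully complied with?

Yes

(1) due by April 10, 2031 + 63 days = June 12, 2031; completed June 11, 2031, before the deadline.
(2) permitted from June 11, 2031 + 14 days = June 25, 2031 onward; done June 26, 2031, after the minimum wait.
(3) due by June 26, 2031 + 12 days = July 8, 2031; done July 7, 2031 — timely.
(4) the permitted window runs from April 10, 2031 + 7 = April 17, 2031 to April 10, 2031 + 111 = July 30, 2031; done July 28, 2031 — within the window.
(5) due by July 7, 2031 + 70 days = September 15, 2031; August 9, 2031 is within that limit.
(6) the permitted window runs from September 8, 2031 + 23 = October 1, 2031 to September 8, 2031 + 59 = November 6, 2031; November 5, 2031 falls inside that range.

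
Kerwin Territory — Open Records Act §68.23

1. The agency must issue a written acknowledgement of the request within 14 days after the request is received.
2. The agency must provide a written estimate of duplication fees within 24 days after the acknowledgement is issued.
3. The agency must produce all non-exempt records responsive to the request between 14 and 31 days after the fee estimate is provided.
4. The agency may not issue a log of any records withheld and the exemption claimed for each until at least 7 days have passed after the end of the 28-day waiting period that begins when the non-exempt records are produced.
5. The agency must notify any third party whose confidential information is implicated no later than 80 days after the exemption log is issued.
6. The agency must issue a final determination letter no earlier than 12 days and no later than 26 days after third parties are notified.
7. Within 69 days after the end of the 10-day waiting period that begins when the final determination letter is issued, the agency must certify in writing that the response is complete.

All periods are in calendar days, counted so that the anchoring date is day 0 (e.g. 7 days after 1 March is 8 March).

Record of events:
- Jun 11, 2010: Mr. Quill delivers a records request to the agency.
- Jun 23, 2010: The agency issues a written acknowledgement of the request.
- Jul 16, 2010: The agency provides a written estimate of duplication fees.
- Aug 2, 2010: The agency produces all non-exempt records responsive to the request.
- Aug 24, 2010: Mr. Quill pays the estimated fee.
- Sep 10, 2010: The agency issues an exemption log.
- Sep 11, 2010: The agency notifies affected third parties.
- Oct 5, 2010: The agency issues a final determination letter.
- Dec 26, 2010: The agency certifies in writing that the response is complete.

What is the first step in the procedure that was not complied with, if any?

Step 1: 14 days after Jun 11, 2010 (when the request is received) is Jun 25, 2010; completed Jun 23, 2010, before the deadline.
Step 2: 24 days after Jun 23, 2010 (when the acknowledgement is issued) is Jul 17, 2010; done Jul 16, 2010 — timely.
Step 3: the window is 14–31 days after Jul 16, 2010 (when the fee estimate is provided), so Jul 30, 2010 through Aug 16, 2010; done Aug 2, 2010, which is between those dates.
Step 4: the earliest permitted date is 7 days after Aug 30, 2010 (end of the 28-day waiting period, which began when the non-exempt records are produced on Aug 2, 2010), i.e. Sep 6, 2010; done Sep 10, 2010, after the minimum wait.
Step 5: 80 days after Sep 10, 2010 (when the exemption log is issued) is Nov 29, 2010; Sep 11, 2010 is within that limit.
Step 6: the window is 12–26 days after Sep 11, 2010 (when third parties are notified), so Sep 23, 2010 through Oct 7, 2010; done Oct 5, 2010 — within the window.
Step 7: 69 days after Oct 15, 2010 (end of the 10-day waiting period, which began when the final determination letter is issued on Oct 5, 2010) is Dec 23, 2010; Dec 26, 2010 misses that deadline by 3 days.
Later steps need not be reached.

Step 7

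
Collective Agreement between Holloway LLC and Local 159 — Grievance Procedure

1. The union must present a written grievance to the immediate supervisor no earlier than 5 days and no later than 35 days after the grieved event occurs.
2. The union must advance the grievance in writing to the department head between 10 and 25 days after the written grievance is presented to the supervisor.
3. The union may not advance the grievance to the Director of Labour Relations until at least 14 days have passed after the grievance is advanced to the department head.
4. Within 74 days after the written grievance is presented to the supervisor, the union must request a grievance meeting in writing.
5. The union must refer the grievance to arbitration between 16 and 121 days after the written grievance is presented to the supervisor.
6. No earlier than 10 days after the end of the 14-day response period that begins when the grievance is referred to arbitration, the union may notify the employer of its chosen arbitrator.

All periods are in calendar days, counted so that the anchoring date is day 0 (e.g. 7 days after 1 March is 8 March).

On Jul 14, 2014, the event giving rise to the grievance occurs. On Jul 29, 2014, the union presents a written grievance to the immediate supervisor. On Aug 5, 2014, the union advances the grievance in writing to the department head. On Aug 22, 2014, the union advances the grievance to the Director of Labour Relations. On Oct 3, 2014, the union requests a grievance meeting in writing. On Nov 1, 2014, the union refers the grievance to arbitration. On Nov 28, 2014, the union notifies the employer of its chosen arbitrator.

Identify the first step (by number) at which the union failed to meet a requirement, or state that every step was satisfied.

Step 2

Step 1 — 5 and 35 days from Jul 14, 2014 (when the grieved event occurs) are Jul 19, 2014 and Aug 18, 2014 respectively; Jul 29, 2014 falls inside that range.
Step 2 — 10 and 25 days from Jul 29, 2014 (when the written grievance is presented to the supervisor) are Aug 8, 2014 and Aug 23, 2014 respectively; Aug 5, 2014 is 3 days too early.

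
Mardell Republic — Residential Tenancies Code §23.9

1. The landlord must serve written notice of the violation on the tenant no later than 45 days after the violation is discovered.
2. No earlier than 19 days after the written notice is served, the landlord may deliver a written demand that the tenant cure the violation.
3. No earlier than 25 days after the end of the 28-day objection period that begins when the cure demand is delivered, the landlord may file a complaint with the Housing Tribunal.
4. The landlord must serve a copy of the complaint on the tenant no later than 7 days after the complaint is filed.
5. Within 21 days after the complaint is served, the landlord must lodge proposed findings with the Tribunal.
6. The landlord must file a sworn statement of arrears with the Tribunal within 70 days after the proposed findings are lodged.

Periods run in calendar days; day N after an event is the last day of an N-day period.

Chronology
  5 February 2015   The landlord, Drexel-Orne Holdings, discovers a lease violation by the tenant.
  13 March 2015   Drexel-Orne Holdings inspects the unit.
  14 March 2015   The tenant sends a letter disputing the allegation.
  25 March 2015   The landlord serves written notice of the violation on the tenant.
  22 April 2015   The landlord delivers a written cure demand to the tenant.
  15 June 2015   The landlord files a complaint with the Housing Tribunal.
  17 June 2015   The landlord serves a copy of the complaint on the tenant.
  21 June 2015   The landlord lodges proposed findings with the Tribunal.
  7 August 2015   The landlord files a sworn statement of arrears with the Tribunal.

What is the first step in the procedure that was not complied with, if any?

Step 1

(1) due by 5 February 2015 + 45 days = 22 March 2015; done 25 March 2015 — 3 days late.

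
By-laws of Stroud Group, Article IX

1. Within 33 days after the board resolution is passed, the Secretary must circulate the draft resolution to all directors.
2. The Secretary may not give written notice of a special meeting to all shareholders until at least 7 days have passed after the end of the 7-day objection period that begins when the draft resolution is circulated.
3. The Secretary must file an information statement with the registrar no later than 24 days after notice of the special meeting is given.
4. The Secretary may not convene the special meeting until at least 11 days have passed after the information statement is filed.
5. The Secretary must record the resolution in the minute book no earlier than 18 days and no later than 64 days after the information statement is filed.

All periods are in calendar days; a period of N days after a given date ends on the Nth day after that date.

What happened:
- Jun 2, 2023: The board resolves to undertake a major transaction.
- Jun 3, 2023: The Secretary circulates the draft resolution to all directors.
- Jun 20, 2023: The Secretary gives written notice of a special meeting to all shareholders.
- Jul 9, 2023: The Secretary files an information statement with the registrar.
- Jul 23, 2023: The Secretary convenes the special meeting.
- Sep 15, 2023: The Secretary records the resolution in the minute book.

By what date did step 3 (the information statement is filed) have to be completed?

Jul 14, 2023

Step 3 runs from Jun 20, 2023, when notice of the special meeting is given. 24 days after Jun 20, 2023 is Jul 14, 2023.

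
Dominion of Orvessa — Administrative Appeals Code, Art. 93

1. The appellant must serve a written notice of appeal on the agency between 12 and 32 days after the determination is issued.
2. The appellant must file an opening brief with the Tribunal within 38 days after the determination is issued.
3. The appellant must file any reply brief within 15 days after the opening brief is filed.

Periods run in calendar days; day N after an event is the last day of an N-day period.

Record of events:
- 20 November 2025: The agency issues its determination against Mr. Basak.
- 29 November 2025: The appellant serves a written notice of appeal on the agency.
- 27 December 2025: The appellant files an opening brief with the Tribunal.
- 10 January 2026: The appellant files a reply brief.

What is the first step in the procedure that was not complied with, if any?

Step 1

(1) the permitted window runs from 20 November 2025 + 12 = 2 December 2025 to 20 November 2025 + 32 = 22 December 2025; done 29 November 2025 — 3 days before the window opened.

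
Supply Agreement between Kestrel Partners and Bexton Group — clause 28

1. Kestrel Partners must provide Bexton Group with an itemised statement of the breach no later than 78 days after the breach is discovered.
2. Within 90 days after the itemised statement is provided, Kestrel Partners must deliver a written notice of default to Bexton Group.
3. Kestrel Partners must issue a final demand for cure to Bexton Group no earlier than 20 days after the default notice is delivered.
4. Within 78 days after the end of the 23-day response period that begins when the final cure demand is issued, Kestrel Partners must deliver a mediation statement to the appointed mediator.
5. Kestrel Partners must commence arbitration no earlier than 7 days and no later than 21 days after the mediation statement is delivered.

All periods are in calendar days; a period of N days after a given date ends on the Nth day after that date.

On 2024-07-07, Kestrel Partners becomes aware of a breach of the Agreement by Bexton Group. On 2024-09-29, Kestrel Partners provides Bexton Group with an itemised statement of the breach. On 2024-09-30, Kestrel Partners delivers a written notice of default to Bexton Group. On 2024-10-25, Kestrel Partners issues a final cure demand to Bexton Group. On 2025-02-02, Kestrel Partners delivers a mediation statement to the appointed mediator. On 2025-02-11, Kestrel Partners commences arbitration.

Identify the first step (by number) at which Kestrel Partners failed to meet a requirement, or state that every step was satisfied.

Step 1

Step 1: 78 days after 2024-07-07 (when the breach is discovered) is 2024-09-23; 2024-09-29 misses that deadline by 6 days.
That is the first point of non-compliance.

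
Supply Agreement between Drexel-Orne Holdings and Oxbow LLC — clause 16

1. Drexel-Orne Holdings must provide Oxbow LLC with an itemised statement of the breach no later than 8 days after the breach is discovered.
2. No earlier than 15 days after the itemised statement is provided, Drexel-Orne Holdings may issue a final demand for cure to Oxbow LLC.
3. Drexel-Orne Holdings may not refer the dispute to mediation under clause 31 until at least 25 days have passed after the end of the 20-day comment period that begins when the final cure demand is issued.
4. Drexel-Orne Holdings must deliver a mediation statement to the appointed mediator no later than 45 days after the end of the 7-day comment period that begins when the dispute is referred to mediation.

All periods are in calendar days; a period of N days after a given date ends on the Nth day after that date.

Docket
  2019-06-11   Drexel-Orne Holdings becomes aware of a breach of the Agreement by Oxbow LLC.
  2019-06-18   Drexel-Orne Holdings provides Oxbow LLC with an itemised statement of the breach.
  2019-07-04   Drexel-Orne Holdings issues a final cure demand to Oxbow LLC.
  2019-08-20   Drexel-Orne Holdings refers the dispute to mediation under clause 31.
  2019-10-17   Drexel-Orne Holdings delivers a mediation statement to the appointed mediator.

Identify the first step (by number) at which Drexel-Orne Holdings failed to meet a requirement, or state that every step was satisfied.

Step 1: 8 days after 2019-06-11 (when the breach is discovered) is 2019-06-19; completed 2019-06-18, before the deadline.
Step 2: the earliest permitted date is 15 days after 2019-06-18 (when the itemised statement is provided), i.e. 2019-07-03; done 2019-07-04 — permitted.
Step 3: the earliest permitted date is 25 days after 2019-07-24 (end of the 20-day comment period, which began when the final cure demand is issued on 2019-07-04), i.e. 2019-08-18; done 2019-08-20, after the minimum wait.
Step 4: 45 days after 2019-08-27 (end of the 7-day comment period, which began when the dispute is referred to mediation on 2019-08-20) is 2019-10-11; done 2019-10-17 — 6 days late.
The analysis stops there.

Step 4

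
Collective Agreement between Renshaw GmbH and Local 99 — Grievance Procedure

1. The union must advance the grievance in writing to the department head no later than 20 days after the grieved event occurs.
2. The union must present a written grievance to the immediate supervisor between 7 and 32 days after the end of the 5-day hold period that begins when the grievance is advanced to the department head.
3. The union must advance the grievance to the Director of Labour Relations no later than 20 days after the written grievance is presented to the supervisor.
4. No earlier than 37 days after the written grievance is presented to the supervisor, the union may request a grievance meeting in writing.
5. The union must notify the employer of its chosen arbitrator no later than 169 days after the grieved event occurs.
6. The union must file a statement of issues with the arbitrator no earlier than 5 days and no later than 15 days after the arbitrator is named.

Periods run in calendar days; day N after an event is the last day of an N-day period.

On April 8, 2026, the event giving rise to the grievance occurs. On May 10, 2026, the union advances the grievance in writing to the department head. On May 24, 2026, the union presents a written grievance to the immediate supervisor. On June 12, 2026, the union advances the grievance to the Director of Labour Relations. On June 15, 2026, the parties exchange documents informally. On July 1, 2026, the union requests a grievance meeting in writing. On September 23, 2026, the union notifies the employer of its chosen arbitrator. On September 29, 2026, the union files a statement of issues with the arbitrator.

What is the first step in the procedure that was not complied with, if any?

Step 1

(1) due by April 8, 2026 + 20 days = April 28, 2026; not done until May 10, 2026, 12 days after the deadline.
The analysis stops there.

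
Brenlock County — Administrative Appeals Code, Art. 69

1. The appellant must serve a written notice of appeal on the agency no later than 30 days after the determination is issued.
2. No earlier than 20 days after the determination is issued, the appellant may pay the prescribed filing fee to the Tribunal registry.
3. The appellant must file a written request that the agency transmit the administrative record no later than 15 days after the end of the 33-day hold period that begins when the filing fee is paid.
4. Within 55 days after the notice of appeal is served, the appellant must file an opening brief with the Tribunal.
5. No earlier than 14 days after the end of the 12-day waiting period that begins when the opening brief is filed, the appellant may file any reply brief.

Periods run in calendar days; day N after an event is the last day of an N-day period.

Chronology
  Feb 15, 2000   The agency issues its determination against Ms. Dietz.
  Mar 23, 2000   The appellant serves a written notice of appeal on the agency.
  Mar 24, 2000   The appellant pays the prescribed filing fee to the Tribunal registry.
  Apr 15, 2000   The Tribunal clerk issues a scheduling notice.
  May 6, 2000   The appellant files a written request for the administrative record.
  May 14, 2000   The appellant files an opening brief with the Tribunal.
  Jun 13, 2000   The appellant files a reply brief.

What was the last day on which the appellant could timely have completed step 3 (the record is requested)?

The filing fee is paid on Mar 24, 2000; the 33-day hold period therefore ends Apr 26, 2000, and step 3 runs from that date. 15 days after Apr 26, 2000 is May 11, 2000.

May 11, 2000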